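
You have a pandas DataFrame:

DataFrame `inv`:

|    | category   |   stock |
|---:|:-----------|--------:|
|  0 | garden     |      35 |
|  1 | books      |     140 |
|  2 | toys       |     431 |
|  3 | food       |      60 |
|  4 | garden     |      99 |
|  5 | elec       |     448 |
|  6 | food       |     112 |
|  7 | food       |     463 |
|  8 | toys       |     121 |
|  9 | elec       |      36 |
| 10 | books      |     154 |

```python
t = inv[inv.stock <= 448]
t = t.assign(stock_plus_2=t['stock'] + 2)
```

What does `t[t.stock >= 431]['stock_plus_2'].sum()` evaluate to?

883

filter rows where stock <= 448:
   category  stock
0    garden     35
1     books    140
2      toys    431
3      food     60
4    garden     99
5      elec    448
6      food    112
8      toys    121
9      elec     36
10    books    154
add column stock_plus_2 = t['stock'] + 2:
   category  stock  stock_plus_2
0    garden     35            37
1     books    140           142
2      toys    431           433
3      food     60            62
4    garden     99           101
5      elec    448           450
6      food    112           114
8      toys    121           123
9      elec     36            38
10    books    154           156
filter rows where stock >= 431:
  category  stock  stock_plus_2
2     toys    431           433
5     elec    448           450
sum of column 'stock_plus_2' → 883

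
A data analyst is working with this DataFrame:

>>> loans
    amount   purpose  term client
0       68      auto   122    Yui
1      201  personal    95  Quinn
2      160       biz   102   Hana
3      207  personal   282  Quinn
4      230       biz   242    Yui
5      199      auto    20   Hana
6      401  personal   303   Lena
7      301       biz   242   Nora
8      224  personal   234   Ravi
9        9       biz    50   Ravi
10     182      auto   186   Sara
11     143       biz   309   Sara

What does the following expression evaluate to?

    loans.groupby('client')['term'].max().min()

102

group by client, max of term:
client
Hana     102
Lena     303
Nora     242
Quinn    282
Ravi     234
Sara     309
Yui      242
Name: term, dtype: int64
Then the min of the resulting series: 102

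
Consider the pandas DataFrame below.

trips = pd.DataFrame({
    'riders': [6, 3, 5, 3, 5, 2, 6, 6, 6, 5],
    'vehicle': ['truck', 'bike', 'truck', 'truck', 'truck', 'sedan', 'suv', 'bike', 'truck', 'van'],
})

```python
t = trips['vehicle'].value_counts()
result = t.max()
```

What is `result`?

value_counts of vehicle:
vehicle
truck    5
bike     2
sedan    1
suv      1
van      1
Name: count, dtype: int64

5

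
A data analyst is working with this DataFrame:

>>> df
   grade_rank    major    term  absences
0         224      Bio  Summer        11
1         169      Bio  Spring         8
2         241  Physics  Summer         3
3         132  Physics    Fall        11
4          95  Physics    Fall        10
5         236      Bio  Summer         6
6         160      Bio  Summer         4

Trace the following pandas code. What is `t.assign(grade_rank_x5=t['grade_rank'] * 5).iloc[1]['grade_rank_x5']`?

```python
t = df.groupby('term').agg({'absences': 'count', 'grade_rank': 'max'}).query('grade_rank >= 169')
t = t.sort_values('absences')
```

1205

group by term: count(absences), max(grade_rank):
        absences  grade_rank
term                        
Fall           2         132
Spring         1         169
Summer         4         241
filter rows where grade_rank >= 169:
        absences  grade_rank
term                        
Spring         1         169
Summer         4         241
sort by absences:
        absences  grade_rank
term                        
Spring         1         169
Summer         4         241
add column grade_rank_x5 = t['grade_rank'] * 5:
        absences  grade_rank  grade_rank_x5
term                                       
Spring         1         169            845
Summer         4         241           1205
So iloc[1]['grade_rank_x5'] = 1205.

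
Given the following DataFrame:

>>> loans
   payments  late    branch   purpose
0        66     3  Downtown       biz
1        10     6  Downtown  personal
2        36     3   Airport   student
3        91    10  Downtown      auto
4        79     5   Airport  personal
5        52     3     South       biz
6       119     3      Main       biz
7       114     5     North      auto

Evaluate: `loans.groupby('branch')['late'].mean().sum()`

21.3333333333

group by branch, mean of late:
branch
Airport     4.000000
Downtown    6.333333
Main        3.000000
North       5.000000
South       3.000000
Name: late, dtype: float64
The sum of the resulting series is 21.3333333333.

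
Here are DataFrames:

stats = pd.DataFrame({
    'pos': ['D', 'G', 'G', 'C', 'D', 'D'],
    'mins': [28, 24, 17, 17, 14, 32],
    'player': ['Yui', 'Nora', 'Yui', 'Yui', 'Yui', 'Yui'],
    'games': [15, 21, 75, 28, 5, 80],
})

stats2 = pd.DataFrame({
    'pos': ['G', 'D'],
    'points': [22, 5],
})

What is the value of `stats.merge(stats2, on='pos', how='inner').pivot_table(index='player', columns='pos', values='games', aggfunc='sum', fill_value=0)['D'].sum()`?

100

merge on 'pos' (how='inner') → 5 rows:
  pos  mins player  games  points
0   D    28    Yui     15       5
1   G    24   Nora     21      22
2   G    17    Yui     75      22
3   D    14    Yui      5       5
4   D    32    Yui     80       5
pivot: rows=player, cols=pos, sum(games):
pos       D   G
player         
Nora      0  21
Yui     100  75
Then the sum of column 'D': 100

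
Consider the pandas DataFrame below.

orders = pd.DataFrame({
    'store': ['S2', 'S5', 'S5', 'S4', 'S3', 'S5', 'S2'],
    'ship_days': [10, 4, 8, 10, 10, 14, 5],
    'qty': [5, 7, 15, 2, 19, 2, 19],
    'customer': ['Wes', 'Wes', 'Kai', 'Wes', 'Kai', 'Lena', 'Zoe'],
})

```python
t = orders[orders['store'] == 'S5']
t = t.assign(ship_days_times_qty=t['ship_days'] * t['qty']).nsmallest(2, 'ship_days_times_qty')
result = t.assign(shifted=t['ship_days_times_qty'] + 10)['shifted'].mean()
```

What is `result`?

38.0

filter rows where store == 'S5':
  store  ship_days  qty customer
1    S5          4    7      Wes
2    S5          8   15      Kai
5    S5         14    2     Lena
add column ship_days_times_qty = t['ship_days'] * t['qty']:
  store  ship_days  qty customer  ship_days_times_qty
1    S5          4    7      Wes                   28
2    S5          8   15      Kai                  120
5    S5         14    2     Lena                   28
take 2 rows with smallest ship_days_times_qty:
  store  ship_days  qty customer  ship_days_times_qty
1    S5          4    7      Wes                   28
5    S5         14    2     Lena                   28
add column shifted = t['ship_days_times_qty'] + 10:
  store  ship_days  qty customer  ship_days_times_qty  shifted
1    S5          4    7      Wes                   28       38
5    S5         14    2     Lena                   28       38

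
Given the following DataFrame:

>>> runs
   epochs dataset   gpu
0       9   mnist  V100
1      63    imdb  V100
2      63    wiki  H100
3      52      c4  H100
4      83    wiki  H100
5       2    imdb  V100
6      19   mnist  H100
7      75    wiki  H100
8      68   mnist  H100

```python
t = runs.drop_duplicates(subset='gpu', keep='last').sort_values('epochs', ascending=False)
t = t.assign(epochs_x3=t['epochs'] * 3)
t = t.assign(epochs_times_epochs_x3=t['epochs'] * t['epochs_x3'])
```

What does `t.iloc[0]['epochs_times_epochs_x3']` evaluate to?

drop duplicate gpu (keep=last):
   epochs dataset   gpu
5       2    imdb  V100
8      68   mnist  H100
sort by epochs descending:
   epochs dataset   gpu
8      68   mnist  H100
5       2    imdb  V100
add column epochs_x3 = t['epochs'] * 3:
   epochs dataset   gpu  epochs_x3
8      68   mnist  H100        204
5       2    imdb  V100          6
add column epochs_times_epochs_x3 = t['epochs'] * t['epochs_x3']:
   epochs dataset   gpu  epochs_x3  epochs_times_epochs_x3
8      68   mnist  H100        204                   13872
5       2    imdb  V100          6                      12

13872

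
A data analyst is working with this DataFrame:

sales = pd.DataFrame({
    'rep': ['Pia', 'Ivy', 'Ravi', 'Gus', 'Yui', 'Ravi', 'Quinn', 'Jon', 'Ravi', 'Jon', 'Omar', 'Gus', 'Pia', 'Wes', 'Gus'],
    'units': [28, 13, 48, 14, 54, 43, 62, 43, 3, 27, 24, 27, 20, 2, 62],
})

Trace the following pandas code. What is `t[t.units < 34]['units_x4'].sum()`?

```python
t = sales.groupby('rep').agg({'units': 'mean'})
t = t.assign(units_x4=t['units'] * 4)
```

377.333333333

group by rep, mean of units:
           units
rep             
Gus    34.333333
Ivy    13.000000
Jon    35.000000
Omar   24.000000
Pia    24.000000
Quinn  62.000000
Ravi   31.333333
Wes     2.000000
Yui    54.000000
add column units_x4 = t['units'] * 4:
           units    units_x4
rep                         
Gus    34.333333  137.333333
Ivy    13.000000   52.000000
Jon    35.000000  140.000000
Omar   24.000000   96.000000
Pia    24.000000   96.000000
Quinn  62.000000  248.000000
Ravi   31.333333  125.333333
Wes     2.000000    8.000000
Yui    54.000000  216.000000
filter rows where units < 34:
          units    units_x4
rep                        
Ivy   13.000000   52.000000
Omar  24.000000   96.000000
Pia   24.000000   96.000000
Ravi  31.333333  125.333333
Wes    2.000000    8.000000
Hence 377.333333333.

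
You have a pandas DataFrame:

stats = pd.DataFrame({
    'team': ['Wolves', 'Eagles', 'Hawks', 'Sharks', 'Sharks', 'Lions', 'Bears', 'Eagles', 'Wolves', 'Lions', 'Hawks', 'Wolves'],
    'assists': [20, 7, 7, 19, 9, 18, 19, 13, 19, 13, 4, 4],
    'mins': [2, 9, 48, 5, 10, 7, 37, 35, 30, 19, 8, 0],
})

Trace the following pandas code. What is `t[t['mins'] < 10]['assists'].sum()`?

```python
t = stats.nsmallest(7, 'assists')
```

take 7 rows with smallest assists:
      team  assists  mins
10   Hawks        4     8
11  Wolves        4     0
1   Eagles        7     9
2    Hawks        7    48
4   Sharks        9    10
7   Eagles       13    35
9    Lions       13    19
filter rows where mins < 10:
      team  assists  mins
10   Hawks        4     8
11  Wolves        4     0
1   Eagles        7     9

15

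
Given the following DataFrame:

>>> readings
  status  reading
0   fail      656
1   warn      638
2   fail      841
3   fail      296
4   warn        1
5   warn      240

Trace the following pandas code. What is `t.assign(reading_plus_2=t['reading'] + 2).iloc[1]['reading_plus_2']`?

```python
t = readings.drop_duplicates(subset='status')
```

640

drop duplicate status (keep=first):
  status  reading
0   fail      656
1   warn      638
add column reading_plus_2 = t['reading'] + 2:
  status  reading  reading_plus_2
0   fail      656             658
1   warn      638             640
The value at position 1, column 'reading_plus_2' is 640.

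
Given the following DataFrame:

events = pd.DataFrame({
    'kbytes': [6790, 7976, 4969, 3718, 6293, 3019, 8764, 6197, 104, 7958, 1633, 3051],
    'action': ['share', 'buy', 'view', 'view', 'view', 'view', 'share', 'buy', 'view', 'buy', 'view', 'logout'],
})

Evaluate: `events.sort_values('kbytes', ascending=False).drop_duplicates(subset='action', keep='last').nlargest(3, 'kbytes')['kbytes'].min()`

sort by kbytes descending:
    kbytes  action
6     8764   share
1     7976     buy
9     7958     buy
0     6790   share
4     6293    view
7     6197     buy
2     4969    view
3     3718    view
11    3051  logout
5     3019    view
10    1633    view
8      104    view
drop duplicate action (keep=last):
    kbytes  action
0     6790   share
7     6197     buy
11    3051  logout
8      104    view
take 3 rows with largest kbytes:
    kbytes  action
0     6790   share
7     6197     buy
11    3051  logout

3051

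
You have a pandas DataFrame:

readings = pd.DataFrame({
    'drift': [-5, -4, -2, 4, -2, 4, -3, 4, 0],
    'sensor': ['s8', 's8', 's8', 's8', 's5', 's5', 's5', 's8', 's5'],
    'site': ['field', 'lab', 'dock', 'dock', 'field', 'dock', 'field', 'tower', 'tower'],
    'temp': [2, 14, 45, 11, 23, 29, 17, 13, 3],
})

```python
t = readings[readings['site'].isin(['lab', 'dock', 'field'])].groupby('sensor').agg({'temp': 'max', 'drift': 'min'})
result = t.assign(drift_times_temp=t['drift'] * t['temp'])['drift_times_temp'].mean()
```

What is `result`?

-156.0

filter rows where site in ['lab', 'dock', 'field']:
   drift sensor   site  temp
0     -5     s8  field     2
1     -4     s8    lab    14
2     -2     s8   dock    45
3      4     s8   dock    11
4     -2     s5  field    23
5      4     s5   dock    29
6     -3     s5  field    17
group by sensor: max(temp), min(drift):
        temp  drift
sensor             
s5        29     -3
s8        45     -5
add column drift_times_temp = t['drift'] * t['temp']:
        temp  drift  drift_times_temp
sensor                               
s5        29     -3               -87
s8        45     -5              -225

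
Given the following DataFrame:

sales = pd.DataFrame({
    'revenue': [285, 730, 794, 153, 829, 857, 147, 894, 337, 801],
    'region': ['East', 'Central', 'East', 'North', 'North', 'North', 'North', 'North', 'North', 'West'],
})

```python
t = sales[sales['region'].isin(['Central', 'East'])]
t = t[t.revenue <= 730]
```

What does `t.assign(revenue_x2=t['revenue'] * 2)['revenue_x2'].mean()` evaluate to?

filter rows where region in ['Central', 'East']:
   revenue   region
0      285     East
1      730  Central
2      794     East
filter rows where revenue <= 730:
   revenue   region
0      285     East
1      730  Central
add column revenue_x2 = t['revenue'] * 2:
   revenue   region  revenue_x2
0      285     East         570
1      730  Central        1460
Then the mean of column 'revenue_x2': 1015.0

1015.0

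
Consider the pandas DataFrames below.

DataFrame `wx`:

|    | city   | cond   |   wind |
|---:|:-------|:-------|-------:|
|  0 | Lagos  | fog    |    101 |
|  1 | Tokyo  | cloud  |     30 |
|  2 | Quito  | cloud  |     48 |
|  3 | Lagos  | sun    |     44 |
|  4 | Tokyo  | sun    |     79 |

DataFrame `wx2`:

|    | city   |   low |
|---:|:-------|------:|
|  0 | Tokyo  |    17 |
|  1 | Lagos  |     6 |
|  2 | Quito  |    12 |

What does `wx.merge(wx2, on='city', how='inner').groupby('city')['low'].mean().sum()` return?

merge on 'city' (how='inner') → 5 rows:
    city   cond  wind  low
0  Lagos    fog   101    6
1  Tokyo  cloud    30   17
2  Quito  cloud    48   12
3  Lagos    sun    44    6
4  Tokyo    sun    79   17
group by city, mean of low:
city
Lagos     6.0
Quito    12.0
Tokyo    17.0
Name: low, dtype: float64
The sum of the resulting series is 35.0.

35.0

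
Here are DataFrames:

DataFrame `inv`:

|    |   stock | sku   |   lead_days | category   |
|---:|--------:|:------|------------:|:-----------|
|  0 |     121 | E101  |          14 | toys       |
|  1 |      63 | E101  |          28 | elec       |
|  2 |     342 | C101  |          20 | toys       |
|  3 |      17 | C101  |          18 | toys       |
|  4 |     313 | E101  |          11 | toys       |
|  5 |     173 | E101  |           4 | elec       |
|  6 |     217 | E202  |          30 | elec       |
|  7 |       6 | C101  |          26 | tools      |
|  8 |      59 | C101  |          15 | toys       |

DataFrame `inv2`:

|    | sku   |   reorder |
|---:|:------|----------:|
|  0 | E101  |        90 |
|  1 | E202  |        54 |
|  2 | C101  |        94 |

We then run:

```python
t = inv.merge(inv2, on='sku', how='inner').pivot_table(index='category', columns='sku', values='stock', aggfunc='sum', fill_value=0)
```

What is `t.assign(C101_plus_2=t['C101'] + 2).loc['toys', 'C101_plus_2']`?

420

merge on 'sku' (how='inner') → 9 rows:
   stock   sku  lead_days category  reorder
0    121  E101         14     toys       90
1     63  E101         28     elec       90
2    342  C101         20     toys       94
3     17  C101         18     toys       94
4    313  E101         11     toys       90
5    173  E101          4     elec       90
6    217  E202         30     elec       54
7      6  C101         26    tools       94
8     59  C101         15     toys       94
pivot: rows=category, cols=sku, sum(stock):
sku       C101  E101  E202
category                  
elec         0   236   217
tools        6     0     0
toys       418   434     0
add column C101_plus_2 = t['C101'] + 2:
sku       C101  E101  E202  C101_plus_2
category                               
elec         0   236   217            2
tools        6     0     0            8
toys       418   434     0          420
The value at row 'toys', column 'C101_plus_2' is 420.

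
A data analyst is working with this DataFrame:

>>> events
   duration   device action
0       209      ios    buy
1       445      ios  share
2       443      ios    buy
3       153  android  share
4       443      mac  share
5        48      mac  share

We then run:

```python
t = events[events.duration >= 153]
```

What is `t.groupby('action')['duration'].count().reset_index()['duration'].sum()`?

filter rows where duration >= 153:
   duration   device action
0       209      ios    buy
1       445      ios  share
2       443      ios    buy
3       153  android  share
4       443      mac  share
group by action, count of duration:
action
buy      2
share    3
Name: duration, dtype: int64
reset_index():
  action  duration
0    buy         2
1  share         3
Taking the sum of column 'duration' gives 5.

5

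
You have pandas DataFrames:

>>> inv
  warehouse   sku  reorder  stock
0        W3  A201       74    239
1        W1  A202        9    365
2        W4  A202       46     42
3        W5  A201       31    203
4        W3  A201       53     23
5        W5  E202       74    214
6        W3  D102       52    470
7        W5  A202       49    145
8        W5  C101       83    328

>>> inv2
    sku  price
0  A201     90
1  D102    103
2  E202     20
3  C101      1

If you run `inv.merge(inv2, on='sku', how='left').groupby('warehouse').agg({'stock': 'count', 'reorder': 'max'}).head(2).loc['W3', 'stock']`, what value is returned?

3

merge on 'sku' (how='left') → 9 rows:
  warehouse   sku  reorder  stock  price
0        W3  A201       74    239   90.0
1        W1  A202        9    365    NaN
2        W4  A202       46     42    NaN
3        W5  A201       31    203   90.0
4        W3  A201       53     23   90.0
5        W5  E202       74    214   20.0
6        W3  D102       52    470  103.0
7        W5  A202       49    145    NaN
8        W5  C101       83    328    1.0
group by warehouse: count(stock), max(reorder):
           stock  reorder
warehouse                
W1             1        9
W3             3       74
W4             1       46
W5             4       83
take first 2 rows:
           stock  reorder
warehouse                
W1             1        9
W3             3       74
Reading off the value at row 'W3', column 'stock', we get 3.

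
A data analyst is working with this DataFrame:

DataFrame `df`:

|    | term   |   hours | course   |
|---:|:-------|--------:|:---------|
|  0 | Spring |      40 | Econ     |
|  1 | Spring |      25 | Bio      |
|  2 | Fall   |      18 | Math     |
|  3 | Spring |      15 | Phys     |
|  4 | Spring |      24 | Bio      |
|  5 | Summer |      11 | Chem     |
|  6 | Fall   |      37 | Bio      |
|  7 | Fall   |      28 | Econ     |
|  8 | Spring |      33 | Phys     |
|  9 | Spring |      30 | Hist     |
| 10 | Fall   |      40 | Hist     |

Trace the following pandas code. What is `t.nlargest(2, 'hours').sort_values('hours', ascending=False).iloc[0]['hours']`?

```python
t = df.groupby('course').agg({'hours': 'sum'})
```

86

group by course, sum of hours:
        hours
course       
Bio        86
Chem       11
Econ       68
Hist       70
Math       18
Phys       48
take 2 rows with largest hours:
        hours
course       
Bio        86
Hist       70
sort by hours descending:
        hours
course       
Bio        86
Hist       70
So iloc[0]['hours'] = 86.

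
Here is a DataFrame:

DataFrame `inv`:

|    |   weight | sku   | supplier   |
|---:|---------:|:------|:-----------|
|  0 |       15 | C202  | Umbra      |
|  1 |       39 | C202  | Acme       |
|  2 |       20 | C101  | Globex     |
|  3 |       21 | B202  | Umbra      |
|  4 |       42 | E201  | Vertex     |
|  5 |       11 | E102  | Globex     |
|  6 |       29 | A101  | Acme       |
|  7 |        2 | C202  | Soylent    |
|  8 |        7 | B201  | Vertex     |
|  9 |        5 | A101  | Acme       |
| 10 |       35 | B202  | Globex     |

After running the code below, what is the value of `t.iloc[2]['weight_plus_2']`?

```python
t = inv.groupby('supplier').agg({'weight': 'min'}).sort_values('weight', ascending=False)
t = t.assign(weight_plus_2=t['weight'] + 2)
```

group by supplier, min of weight:
          weight
supplier        
Acme           5
Globex        11
Soylent        2
Umbra         15
Vertex         7
sort by weight descending:
          weight
supplier        
Umbra         15
Globex        11
Vertex         7
Acme           5
Soylent        2
add column weight_plus_2 = t['weight'] + 2:
          weight  weight_plus_2
supplier                       
Umbra         15             17
Globex        11             13
Vertex         7              9
Acme           5              7
Soylent        2              4

9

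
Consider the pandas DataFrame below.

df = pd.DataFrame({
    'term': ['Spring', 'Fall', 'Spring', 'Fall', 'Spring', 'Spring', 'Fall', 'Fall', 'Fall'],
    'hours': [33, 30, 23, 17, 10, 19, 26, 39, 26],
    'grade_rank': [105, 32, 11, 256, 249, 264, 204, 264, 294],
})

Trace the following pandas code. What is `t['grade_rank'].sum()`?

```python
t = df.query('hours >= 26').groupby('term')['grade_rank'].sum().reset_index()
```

899

filter rows where hours >= 26:
     term  hours  grade_rank
0  Spring     33         105
1    Fall     30          32
6    Fall     26         204
7    Fall     39         264
8    Fall     26         294
group by term, sum of grade_rank:
term
Fall      794
Spring    105
Name: grade_rank, dtype: int64
reset_index():
     term  grade_rank
0    Fall         794
1  Spring         105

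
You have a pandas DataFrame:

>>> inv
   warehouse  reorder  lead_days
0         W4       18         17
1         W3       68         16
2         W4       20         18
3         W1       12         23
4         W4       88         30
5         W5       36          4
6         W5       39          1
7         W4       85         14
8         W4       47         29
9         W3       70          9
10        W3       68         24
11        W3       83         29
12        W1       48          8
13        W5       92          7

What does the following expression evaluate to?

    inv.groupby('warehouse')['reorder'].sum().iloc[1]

289

group by warehouse, sum of reorder:
warehouse
W1     60
W3    289
W4    258
W5    167
Name: reorder, dtype: int64
Then the value at position 1: 289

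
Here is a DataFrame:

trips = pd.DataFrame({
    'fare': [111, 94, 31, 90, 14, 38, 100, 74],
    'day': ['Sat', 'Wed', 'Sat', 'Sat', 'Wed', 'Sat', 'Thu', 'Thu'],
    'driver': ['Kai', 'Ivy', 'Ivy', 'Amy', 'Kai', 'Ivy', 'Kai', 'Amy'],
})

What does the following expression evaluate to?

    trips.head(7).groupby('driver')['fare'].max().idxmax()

Kai

take first 7 rows:
   fare  day driver
0   111  Sat    Kai
1    94  Wed    Ivy
2    31  Sat    Ivy
3    90  Sat    Amy
4    14  Wed    Kai
5    38  Sat    Ivy
6   100  Thu    Kai
group by driver, max of fare:
driver
Amy     90
Ivy     94
Kai    111
Name: fare, dtype: int64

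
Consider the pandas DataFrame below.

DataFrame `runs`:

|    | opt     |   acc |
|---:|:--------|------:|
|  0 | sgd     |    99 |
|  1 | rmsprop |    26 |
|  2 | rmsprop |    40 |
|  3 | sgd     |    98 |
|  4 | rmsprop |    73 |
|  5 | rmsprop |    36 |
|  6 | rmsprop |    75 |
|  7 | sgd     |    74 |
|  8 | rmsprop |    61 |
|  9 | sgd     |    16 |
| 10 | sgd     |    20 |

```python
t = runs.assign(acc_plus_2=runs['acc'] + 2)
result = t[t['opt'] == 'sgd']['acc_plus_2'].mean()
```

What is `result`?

63.4

add column acc_plus_2 = runs['acc'] + 2:
        opt  acc  acc_plus_2
0       sgd   99         101
1   rmsprop   26          28
2   rmsprop   40          42
3       sgd   98         100
4   rmsprop   73          75
5   rmsprop   36          38
6   rmsprop   75          77
7       sgd   74          76
8   rmsprop   61          63
9       sgd   16          18
10      sgd   20          22
filter rows where opt == 'sgd':
    opt  acc  acc_plus_2
0   sgd   99         101
3   sgd   98         100
7   sgd   74          76
9   sgd   16          18
10  sgd   20          22
Then the mean of column 'acc_plus_2': 63.4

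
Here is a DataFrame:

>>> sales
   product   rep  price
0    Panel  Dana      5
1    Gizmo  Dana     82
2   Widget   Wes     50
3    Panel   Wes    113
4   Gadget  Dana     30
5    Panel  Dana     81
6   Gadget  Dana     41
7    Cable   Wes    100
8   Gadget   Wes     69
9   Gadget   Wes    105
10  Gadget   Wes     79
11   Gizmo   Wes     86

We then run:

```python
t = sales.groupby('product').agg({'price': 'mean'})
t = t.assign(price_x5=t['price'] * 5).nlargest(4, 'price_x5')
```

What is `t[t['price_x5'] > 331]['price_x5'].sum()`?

group by product, mean of price:
              price
product            
Cable    100.000000
Gadget    64.800000
Gizmo     84.000000
Panel     66.333333
Widget    50.000000
add column price_x5 = t['price'] * 5:
              price    price_x5
product                        
Cable    100.000000  500.000000
Gadget    64.800000  324.000000
Gizmo     84.000000  420.000000
Panel     66.333333  331.666667
Widget    50.000000  250.000000
take 4 rows with largest price_x5:
              price    price_x5
product                        
Cable    100.000000  500.000000
Gizmo     84.000000  420.000000
Panel     66.333333  331.666667
Gadget    64.800000  324.000000
filter rows where price_x5 > 331:
              price    price_x5
product                        
Cable    100.000000  500.000000
Gizmo     84.000000  420.000000
Panel     66.333333  331.666667
Finally, sum of column 'price_x5' = 1251.66666667.

1251.66666667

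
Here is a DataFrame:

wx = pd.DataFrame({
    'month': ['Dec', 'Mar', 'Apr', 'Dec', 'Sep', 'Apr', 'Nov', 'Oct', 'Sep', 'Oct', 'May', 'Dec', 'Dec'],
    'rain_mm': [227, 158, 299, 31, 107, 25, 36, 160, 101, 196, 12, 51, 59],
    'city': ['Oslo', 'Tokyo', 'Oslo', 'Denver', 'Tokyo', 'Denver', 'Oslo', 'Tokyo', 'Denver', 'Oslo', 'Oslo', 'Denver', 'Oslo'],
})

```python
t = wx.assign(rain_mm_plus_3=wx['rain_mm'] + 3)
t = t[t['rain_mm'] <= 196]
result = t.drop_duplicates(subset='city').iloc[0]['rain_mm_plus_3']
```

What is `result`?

add column rain_mm_plus_3 = wx['rain_mm'] + 3:
   month  rain_mm    city  rain_mm_plus_3
0    Dec      227    Oslo             230
1    Mar      158   Tokyo             161
2    Apr      299    Oslo             302
3    Dec       31  Denver              34
4    Sep      107   Tokyo             110
5    Apr       25  Denver              28
6    Nov       36    Oslo              39
7    Oct      160   Tokyo             163
8    Sep      101  Denver             104
9    Oct      196    Oslo             199
10   May       12    Oslo              15
11   Dec       51  Denver              54
12   Dec       59    Oslo              62
filter rows where rain_mm <= 196:
   month  rain_mm    city  rain_mm_plus_3
1    Mar      158   Tokyo             161
3    Dec       31  Denver              34
4    Sep      107   Tokyo             110
5    Apr       25  Denver              28
6    Nov       36    Oslo              39
7    Oct      160   Tokyo             163
8    Sep      101  Denver             104
9    Oct      196    Oslo             199
10   May       12    Oslo              15
11   Dec       51  Denver              54
12   Dec       59    Oslo              62
drop duplicate city (keep=first):
  month  rain_mm    city  rain_mm_plus_3
1   Mar      158   Tokyo             161
3   Dec       31  Denver              34
6   Nov       36    Oslo              39
Taking the value at position 0, column 'rain_mm_plus_3' gives 161.

161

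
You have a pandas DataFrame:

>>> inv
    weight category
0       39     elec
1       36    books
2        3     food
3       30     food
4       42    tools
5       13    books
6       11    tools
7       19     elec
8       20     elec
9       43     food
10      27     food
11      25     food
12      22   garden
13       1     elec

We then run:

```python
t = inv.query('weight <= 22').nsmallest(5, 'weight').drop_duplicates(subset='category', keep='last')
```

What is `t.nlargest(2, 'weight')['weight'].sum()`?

filter rows where weight <= 22:
    weight category
2        3     food
5       13    books
6       11    tools
7       19     elec
8       20     elec
12      22   garden
13       1     elec
take 5 rows with smallest weight:
    weight category
13       1     elec
2        3     food
6       11    tools
5       13    books
7       19     elec
drop duplicate category (keep=last):
   weight category
2       3     food
6      11    tools
5      13    books
7      19     elec
take 2 rows with largest weight:
   weight category
7      19     elec
5      13    books
Hence 32.

32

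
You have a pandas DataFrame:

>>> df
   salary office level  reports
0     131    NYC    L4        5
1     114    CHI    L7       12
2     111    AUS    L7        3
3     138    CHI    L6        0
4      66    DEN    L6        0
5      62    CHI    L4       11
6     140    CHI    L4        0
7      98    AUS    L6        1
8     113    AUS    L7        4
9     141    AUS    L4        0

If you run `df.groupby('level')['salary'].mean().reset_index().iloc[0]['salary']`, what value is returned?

118.5

group by level, mean of salary:
level
L4    118.500000
L6    100.666667
L7    112.666667
Name: salary, dtype: float64
reset_index():
  level      salary
0    L4  118.500000
1    L6  100.666667
2    L7  112.666667
The value at position 0, column 'salary' is 118.5.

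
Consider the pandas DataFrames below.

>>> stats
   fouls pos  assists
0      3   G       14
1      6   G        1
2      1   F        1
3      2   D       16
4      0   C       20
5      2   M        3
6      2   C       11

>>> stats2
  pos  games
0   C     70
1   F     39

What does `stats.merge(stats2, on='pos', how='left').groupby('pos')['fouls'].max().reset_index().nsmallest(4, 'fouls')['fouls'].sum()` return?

merge on 'pos' (how='left') → 7 rows:
   fouls pos  assists  games
0      3   G       14    NaN
1      6   G        1    NaN
2      1   F        1   39.0
3      2   D       16    NaN
4      0   C       20   70.0
5      2   M        3    NaN
6      2   C       11   70.0
group by pos, max of fouls:
pos
C    2
D    2
F    1
G    6
M    2
Name: fouls, dtype: int64
reset_index():
  pos  fouls
0   C      2
1   D      2
2   F      1
3   G      6
4   M      2
take 4 rows with smallest fouls:
  pos  fouls
2   F      1
0   C      2
1   D      2
4   M      2
Finally, sum of column 'fouls' = 7.

7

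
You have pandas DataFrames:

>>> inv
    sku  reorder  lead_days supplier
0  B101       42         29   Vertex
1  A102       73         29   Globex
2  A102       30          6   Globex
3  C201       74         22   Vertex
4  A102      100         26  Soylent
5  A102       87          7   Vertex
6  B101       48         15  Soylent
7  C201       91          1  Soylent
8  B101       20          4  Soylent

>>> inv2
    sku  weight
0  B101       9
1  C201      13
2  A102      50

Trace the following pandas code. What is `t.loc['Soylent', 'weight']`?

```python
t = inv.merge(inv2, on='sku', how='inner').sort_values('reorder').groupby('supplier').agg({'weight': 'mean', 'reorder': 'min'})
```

merge on 'sku' (how='inner') → 9 rows:
    sku  reorder  lead_days supplier  weight
0  B101       42         29   Vertex       9
1  A102       73         29   Globex      50
2  A102       30          6   Globex      50
3  C201       74         22   Vertex      13
4  A102      100         26  Soylent      50
5  A102       87          7   Vertex      50
6  B101       48         15  Soylent       9
7  C201       91          1  Soylent      13
8  B101       20          4  Soylent       9
sort by reorder:
    sku  reorder  lead_days supplier  weight
8  B101       20          4  Soylent       9
2  A102       30          6   Globex      50
0  B101       42         29   Vertex       9
6  B101       48         15  Soylent       9
1  A102       73         29   Globex      50
3  C201       74         22   Vertex      13
5  A102       87          7   Vertex      50
7  C201       91          1  Soylent      13
4  A102      100         26  Soylent      50
group by supplier: mean(weight), min(reorder):
          weight  reorder
supplier                 
Globex     50.00       30
Soylent    20.25       20
Vertex     24.00       42

20.25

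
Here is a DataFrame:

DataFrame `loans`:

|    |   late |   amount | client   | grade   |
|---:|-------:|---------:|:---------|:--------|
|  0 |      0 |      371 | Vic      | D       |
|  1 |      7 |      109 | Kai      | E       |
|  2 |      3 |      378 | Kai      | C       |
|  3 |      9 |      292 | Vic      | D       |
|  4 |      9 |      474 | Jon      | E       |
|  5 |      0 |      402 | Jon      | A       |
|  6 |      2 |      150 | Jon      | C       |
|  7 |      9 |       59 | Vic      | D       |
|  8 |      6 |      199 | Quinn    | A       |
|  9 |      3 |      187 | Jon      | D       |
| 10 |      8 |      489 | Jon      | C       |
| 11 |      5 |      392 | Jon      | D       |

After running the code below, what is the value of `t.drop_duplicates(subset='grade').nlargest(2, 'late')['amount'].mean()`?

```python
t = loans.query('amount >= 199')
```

426.0

filter rows where amount >= 199:
    late  amount client grade
0      0     371    Vic     D
2      3     378    Kai     C
3      9     292    Vic     D
4      9     474    Jon     E
5      0     402    Jon     A
8      6     199  Quinn     A
10     8     489    Jon     C
11     5     392    Jon     D
drop duplicate grade (keep=first):
   late  amount client grade
0     0     371    Vic     D
2     3     378    Kai     C
4     9     474    Jon     E
5     0     402    Jon     A
take 2 rows with largest late:
   late  amount client grade
4     9     474    Jon     E
2     3     378    Kai     C
Then the mean of column 'amount': 426.0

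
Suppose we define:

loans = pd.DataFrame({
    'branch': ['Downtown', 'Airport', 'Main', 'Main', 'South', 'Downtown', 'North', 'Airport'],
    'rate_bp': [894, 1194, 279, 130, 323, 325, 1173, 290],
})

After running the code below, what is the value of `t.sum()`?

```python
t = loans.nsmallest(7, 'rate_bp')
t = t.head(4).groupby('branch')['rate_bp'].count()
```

4

take 7 rows with smallest rate_bp:
     branch  rate_bp
3      Main      130
2      Main      279
7   Airport      290
4     South      323
5  Downtown      325
0  Downtown      894
6     North     1173
take first 4 rows:
    branch  rate_bp
3     Main      130
2     Main      279
7  Airport      290
4    South      323
group by branch, count of rate_bp:
branch
Airport    1
Main       2
South      1
Name: rate_bp, dtype: int64
Finally, sum of the resulting series = 4.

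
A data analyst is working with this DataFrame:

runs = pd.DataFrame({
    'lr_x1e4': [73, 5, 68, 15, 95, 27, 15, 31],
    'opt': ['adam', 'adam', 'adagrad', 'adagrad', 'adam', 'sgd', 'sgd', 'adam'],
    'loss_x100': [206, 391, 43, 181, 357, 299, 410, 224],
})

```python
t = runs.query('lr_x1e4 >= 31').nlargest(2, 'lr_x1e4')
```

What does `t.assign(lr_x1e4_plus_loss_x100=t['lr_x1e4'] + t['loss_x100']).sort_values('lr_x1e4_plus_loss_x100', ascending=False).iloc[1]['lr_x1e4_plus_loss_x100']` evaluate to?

279

filter rows where lr_x1e4 >= 31:
   lr_x1e4      opt  loss_x100
0       73     adam        206
2       68  adagrad         43
4       95     adam        357
7       31     adam        224
take 2 rows with largest lr_x1e4:
   lr_x1e4   opt  loss_x100
4       95  adam        357
0       73  adam        206
add column lr_x1e4_plus_loss_x100 = t['lr_x1e4'] + t['loss_x100']:
   lr_x1e4   opt  loss_x100  lr_x1e4_plus_loss_x100
4       95  adam        357                     452
0       73  adam        206                     279
sort by lr_x1e4_plus_loss_x100 descending:
   lr_x1e4   opt  loss_x100  lr_x1e4_plus_loss_x100
4       95  adam        357                     452
0       73  adam        206                     279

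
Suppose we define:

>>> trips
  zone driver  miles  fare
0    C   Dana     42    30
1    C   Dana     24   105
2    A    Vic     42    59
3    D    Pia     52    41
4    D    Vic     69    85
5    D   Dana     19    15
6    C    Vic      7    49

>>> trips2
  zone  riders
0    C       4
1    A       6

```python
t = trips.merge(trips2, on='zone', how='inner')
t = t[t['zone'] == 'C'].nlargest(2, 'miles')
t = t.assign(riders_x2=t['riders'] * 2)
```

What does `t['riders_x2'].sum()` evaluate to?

16

merge on 'zone' (how='inner') → 4 rows:
  zone driver  miles  fare  riders
0    C   Dana     42    30       4
1    C   Dana     24   105       4
2    A    Vic     42    59       6
3    C    Vic      7    49       4
filter rows where zone == 'C':
  zone driver  miles  fare  riders
0    C   Dana     42    30       4
1    C   Dana     24   105       4
3    C    Vic      7    49       4
take 2 rows with largest miles:
  zone driver  miles  fare  riders
0    C   Dana     42    30       4
1    C   Dana     24   105       4
add column riders_x2 = t['riders'] * 2:
  zone driver  miles  fare  riders  riders_x2
0    C   Dana     42    30       4          8
1    C   Dana     24   105       4          8
Hence 16.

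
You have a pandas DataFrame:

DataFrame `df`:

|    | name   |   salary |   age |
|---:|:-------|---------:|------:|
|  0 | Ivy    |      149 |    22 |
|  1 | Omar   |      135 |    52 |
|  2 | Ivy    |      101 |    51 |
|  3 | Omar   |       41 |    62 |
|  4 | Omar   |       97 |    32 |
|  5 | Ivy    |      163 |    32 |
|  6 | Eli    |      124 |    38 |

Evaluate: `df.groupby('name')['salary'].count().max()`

group by name, count of salary:
name
Eli     1
Ivy     3
Omar    3
Name: salary, dtype: int64
Taking the max of the resulting series gives 3.

3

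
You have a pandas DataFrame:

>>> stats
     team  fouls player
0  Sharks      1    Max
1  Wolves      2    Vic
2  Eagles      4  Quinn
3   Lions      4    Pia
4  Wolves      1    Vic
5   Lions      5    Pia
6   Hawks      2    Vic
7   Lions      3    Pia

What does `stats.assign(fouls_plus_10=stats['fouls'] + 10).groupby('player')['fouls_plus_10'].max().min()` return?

add column fouls_plus_10 = stats['fouls'] + 10:
     team  fouls player  fouls_plus_10
0  Sharks      1    Max             11
1  Wolves      2    Vic             12
2  Eagles      4  Quinn             14
3   Lions      4    Pia             14
4  Wolves      1    Vic             11
5   Lions      5    Pia             15
6   Hawks      2    Vic             12
7   Lions      3    Pia             13
group by player, max of fouls_plus_10:
player
Max      11
Pia      15
Quinn    14
Vic      12
Name: fouls_plus_10, dtype: int64
Hence 11.

11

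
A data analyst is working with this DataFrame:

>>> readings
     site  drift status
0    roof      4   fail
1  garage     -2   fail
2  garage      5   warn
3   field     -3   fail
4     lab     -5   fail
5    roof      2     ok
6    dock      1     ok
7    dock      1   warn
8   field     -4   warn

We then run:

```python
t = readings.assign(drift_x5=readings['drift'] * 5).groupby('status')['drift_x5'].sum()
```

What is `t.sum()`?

add column drift_x5 = readings['drift'] * 5:
     site  drift status  drift_x5
0    roof      4   fail        20
1  garage     -2   fail       -10
2  garage      5   warn        25
3   field     -3   fail       -15
4     lab     -5   fail       -25
5    roof      2     ok        10
6    dock      1     ok         5
7    dock      1   warn         5
8   field     -4   warn       -20
group by status, sum of drift_x5:
status
fail   -30
ok      15
warn    10
Name: drift_x5, dtype: int64
So sum() = -5.

-5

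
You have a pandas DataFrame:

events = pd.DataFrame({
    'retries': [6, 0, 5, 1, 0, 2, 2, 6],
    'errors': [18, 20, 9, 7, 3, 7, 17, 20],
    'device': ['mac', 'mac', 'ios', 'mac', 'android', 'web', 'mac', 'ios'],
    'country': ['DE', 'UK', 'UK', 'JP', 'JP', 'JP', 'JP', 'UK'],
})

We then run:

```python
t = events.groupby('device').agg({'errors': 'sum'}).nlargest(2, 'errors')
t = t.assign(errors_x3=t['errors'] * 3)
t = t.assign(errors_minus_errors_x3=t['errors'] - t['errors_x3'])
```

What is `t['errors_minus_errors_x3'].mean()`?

group by device, sum of errors:
         errors
device         
android       3
ios          29
mac          62
web           7
take 2 rows with largest errors:
        errors
device        
mac         62
ios         29
add column errors_x3 = t['errors'] * 3:
        errors  errors_x3
device                   
mac         62        186
ios         29         87
add column errors_minus_errors_x3 = t['errors'] - t['errors_x3']:
        errors  errors_x3  errors_minus_errors_x3
device                                           
mac         62        186                    -124
ios         29         87                     -58
The mean of column 'errors_minus_errors_x3' is -91.0.

-91.0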